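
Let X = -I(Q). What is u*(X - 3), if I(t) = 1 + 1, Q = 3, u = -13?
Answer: 65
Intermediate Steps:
I(t) = 2
X = -2 (X = -1*2 = -2)
u*(X - 3) = -13*(-2 - 3) = -13*(-5) = 65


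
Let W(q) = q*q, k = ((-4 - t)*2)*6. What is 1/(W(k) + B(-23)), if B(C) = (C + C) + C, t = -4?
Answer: -1/69 ≈ -0.014493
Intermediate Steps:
k = 0 (k = ((-4 - 1*(-4))*2)*6 = ((-4 + 4)*2)*6 = (0*2)*6 = 0*6 = 0)
W(q) = q**2
B(C) = 3*C (B(C) = 2*C + C = 3*C)
1/(W(k) + B(-23)) = 1/(0**2 + 3*(-23)) = 1/(0 - 69) = 1/(-69) = -1/69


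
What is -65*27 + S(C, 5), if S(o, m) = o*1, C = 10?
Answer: -1745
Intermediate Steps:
S(o, m) = o
-65*27 + S(C, 5) = -65*27 + 10 = -1755 + 10 = -1745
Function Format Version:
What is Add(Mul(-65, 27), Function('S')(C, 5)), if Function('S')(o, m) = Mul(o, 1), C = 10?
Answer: -1745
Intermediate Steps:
Function('S')(o, m) = o
Add(Mul(-65, 27), Function('S')(C, 5)) = Add(Mul(-65, 27), 10) = Add(-1755, 10) = -1745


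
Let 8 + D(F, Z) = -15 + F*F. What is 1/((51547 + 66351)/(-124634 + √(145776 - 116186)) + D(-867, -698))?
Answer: 2919016891318606/2194122989369649160419 + 58949*√29590/4388245978739298320838 ≈ 1.3304e-6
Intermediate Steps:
D(F, Z) = -23 + F² (D(F, Z) = -8 + (-15 + F*F) = -8 + (-15 + F²) = -23 + F²)
1/((51547 + 66351)/(-124634 + √(145776 - 116186)) + D(-867, -698)) = 1/((51547 + 66351)/(-124634 + √(145776 - 116186)) + (-23 + (-867)²)) = 1/(117898/(-124634 + √29590) + (-23 + 751689)) = 1/(117898/(-124634 + √29590) + 751666) = 1/(751666 + 117898/(-124634 + √29590))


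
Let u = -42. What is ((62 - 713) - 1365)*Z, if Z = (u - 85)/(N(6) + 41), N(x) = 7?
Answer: 5334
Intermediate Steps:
Z = -127/48 (Z = (-42 - 85)/(7 + 41) = -127/48 ≈ -2.6458)
((62 - 713) - 1365)*Z = ((62 - 713) - 1365)*(-127/48) = (-651 - 1365)*(-127/48) = -2016*(-127/48) = 5334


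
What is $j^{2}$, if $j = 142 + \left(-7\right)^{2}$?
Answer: $36481$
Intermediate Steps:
$j = 191$ ($j = 142 + 49 = 191$)
$j^{2} = 191^{2} = 36481$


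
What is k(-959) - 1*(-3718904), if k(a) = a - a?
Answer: 3718904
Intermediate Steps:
k(a) = 0
k(-959) - 1*(-3718904) = 0 - 1*(-3718904) = 0 + 3718904 = 3718904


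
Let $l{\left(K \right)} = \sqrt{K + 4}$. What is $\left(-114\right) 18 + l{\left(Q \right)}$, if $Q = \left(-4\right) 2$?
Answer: $-2052 + 2 i \approx -2052.0 + 2.0 i$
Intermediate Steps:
$Q = -8$
$l{\left(K \right)} = \sqrt{4 + K}$
$\left(-114\right) 18 + l{\left(Q \right)} = \left(-114\right) 18 + \sqrt{4 - 8} = -2052 + \sqrt{-4} = -2052 + 2 i$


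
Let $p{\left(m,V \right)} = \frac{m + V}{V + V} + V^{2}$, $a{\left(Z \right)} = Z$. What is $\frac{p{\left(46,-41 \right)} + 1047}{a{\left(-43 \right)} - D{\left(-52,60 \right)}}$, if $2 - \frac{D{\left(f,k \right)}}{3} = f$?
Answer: $- \frac{223691}{16810} \approx -13.307$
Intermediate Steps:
$D{\left(f,k \right)} = 6 - 3 f$
$p{\left(m,V \right)} = V^{2} + \frac{V + m}{2 V}$ ($p{\left(m,V \right)} = \frac{V + m}{2 V} + V^{2} = V^{2} + \frac{V + m}{2 V}$)
$\frac{p{\left(46,-41 \right)} + 1047}{a{\left(-43 \right)} - D{\left(-52,60 \right)}} = \frac{\frac{-41 + 46 + 2 \left(-41\right)^{3}}{2 \left(-41\right)} + 1047}{-43 - \left(6 - -156\right)} = \frac{\frac{1}{2} \left(- \frac{1}{41}\right) \left(-41 + 46 + 2 \left(-68921\right)\right) + 1047}{-43 - \left(6 + 156\right)} = \frac{\frac{1}{2} \left(- \frac{1}{41}\right) \left(-41 + 46 - 137842\right) + 1047}{-43 - 162} = \frac{\frac{1}{2} \left(- \frac{1}{41}\right) \left(-137837\right) + 1047}{-43 - 162} = \frac{\frac{137837}{82} + 1047}{-205} = \frac{223691}{82} \left(- \frac{1}{205}\right) = - \frac{223691}{16810}$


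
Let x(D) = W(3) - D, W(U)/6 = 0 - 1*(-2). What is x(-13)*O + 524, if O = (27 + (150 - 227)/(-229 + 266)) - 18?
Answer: 25788/37 ≈ 696.97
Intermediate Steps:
W(U) = 12 (W(U) = 6*(0 - 1*(-2)) = 6*(0 + 2) = 6*2 = 12)
x(D) = 12 - D
O = 256/37 (O = (27 - 77/37) - 18 = 922/37 - 18 = 256/37 ≈ 6.9189)
x(-13)*O + 524 = (12 - 1*(-13))*(256/37) + 524 = (12 + 13)*(256/37) + 524 = 25*(256/37) + 524 = 6400/37 + 524 = 25788/37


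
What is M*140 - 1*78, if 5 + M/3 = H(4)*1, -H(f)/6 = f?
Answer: -12258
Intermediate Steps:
H(f) = -6*f
M = -87 (M = -15 + 3*(-6*4*1) = -15 + 3*(-24*1) = -15 + 3*(-24) = -15 - 72 = -87)
M*140 - 1*78 = -87*140 - 1*78 = -12180 - 78 = -12258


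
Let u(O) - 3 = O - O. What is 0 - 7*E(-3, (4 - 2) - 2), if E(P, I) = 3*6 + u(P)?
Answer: -147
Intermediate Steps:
u(O) = 3 (u(O) = 3 + (O - O) = 3 + 0 = 3)
E(P, I) = 21 (E(P, I) = 3*6 + 3 = 18 + 3 = 21)
0 - 7*E(-3, (4 - 2) - 2) = 0 - 7*21 = 0 - 147 = -147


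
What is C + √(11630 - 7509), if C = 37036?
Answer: 37036 + √4121 ≈ 37100.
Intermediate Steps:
C + √(11630 - 7509) = 37036 + √(11630 - 7509) = 37036 + √4121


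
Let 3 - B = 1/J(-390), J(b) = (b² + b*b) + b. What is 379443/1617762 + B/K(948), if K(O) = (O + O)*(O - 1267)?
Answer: 147092354603903/627144140628720 ≈ 0.23454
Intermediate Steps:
J(b) = b + 2*b² (J(b) = (b² + b²) + b = 2*b² + b = b + 2*b²)
K(O) = 2*O*(-1267 + O) (K(O) = (2*O)*(-1267 + O) = 2*O*(-1267 + O))
B = 911429/303810 (B = 3 - 1/((-390*(1 + 2*(-390)))) = 3 - 1/((-390*(1 - 780))) = 3 - 1/((-390*(-779))) = 3 - 1/303810 = 911429/303810 ≈ 3.0000)
379443/1617762 + B/K(948) = 379443/1617762 + 911429/(303810*((2*948*(-1267 + 948)))) = 379443*(1/1617762) + 911429/(303810*((2*948*(-319)))) = 126481/539254 + (911429/303810)/(-604824) = 126481/539254 + (911429/303810)*(-1/604824) = 126481/539254 - 911429/183751579440 = 147092354603903/627144140628720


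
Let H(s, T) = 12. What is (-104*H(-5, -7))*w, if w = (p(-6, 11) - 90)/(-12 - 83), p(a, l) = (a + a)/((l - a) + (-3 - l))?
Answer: -117312/95 ≈ -1234.9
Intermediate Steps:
p(a, l) = 2*a/(-3 - a) (p(a, l) = (2*a)/(-3 - a) = 2*a/(-3 - a))
w = 94/95 (w = (-2*(-6)/(3 - 6) - 90)/(-12 - 83) = (-2*(-6)/(-3) - 90)/(-95) = (-2*(-6)*(-⅓) - 90)*(-1/95) = (-4 - 90)*(-1/95) = -94*(-1/95) = 94/95 ≈ 0.98947)
(-104*H(-5, -7))*w = -104*12*(94/95) = -1248*94/95 = -117312/95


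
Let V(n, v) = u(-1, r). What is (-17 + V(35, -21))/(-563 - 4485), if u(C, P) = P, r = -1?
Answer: 9/2524 ≈ 0.0035658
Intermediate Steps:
V(n, v) = -1
(-17 + V(35, -21))/(-563 - 4485) = (-17 - 1)/(-563 - 4485) = -18/(-5048) = -18*(-1/5048) = 9/2524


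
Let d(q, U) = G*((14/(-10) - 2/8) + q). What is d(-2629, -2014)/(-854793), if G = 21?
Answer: 368291/5698620 ≈ 0.064628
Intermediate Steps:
d(q, U) = -693/20 + 21*q (d(q, U) = 21*((14/(-10) - 2/8) + q) = 21*((14*(-⅒) - 2*⅛) + q) = 21*((-7/5 - ¼) + q) = 21*(-33/20 + q) = -693/20 + 21*q)
d(-2629, -2014)/(-854793) = (-693/20 + 21*(-2629))/(-854793) = (-693/20 - 55209)*(-1/854793) = -1104873/20*(-1/854793) = 368291/5698620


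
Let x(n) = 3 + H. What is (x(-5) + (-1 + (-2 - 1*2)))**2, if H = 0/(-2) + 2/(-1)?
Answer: 16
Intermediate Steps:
H = -2 (H = 0*(-1/2) + 2*(-1) = 0 - 2 = -2)
x(n) = 1 (x(n) = 3 - 2 = 1)
(x(-5) + (-1 + (-2 - 1*2)))**2 = (1 + (-1 + (-2 - 1*2)))**2 = (1 + (-1 + (-2 - 2)))**2 = (1 + (-1 - 4))**2 = (1 - 5)**2 = (-4)**2 = 16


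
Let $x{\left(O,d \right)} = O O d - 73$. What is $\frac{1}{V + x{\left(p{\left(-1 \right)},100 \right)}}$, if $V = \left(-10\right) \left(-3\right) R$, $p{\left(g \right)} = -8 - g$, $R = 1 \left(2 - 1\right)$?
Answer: $\frac{1}{4857} \approx 0.00020589$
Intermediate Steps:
$R = 1$ ($R = 1 \cdot 1 = 1$)
$x{\left(O,d \right)} = -73 + d O^{2}$ ($x{\left(O,d \right)} = O^{2} d - 73 = d O^{2} - 73 = -73 + d O^{2}$)
$V = 30$ ($V = \left(-10\right) \left(-3\right) 1 = 30 \cdot 1 = 30$)
$\frac{1}{V + x{\left(p{\left(-1 \right)},100 \right)}} = \frac{1}{30 - \left(73 - 100 \left(-8 - -1\right)^{2}\right)} = \frac{1}{30 - \left(73 - 100 \left(-8 + 1\right)^{2}\right)} = \frac{1}{30 - \left(73 - 100 \left(-7\right)^{2}\right)} = \frac{1}{30 + \left(-73 + 100 \cdot 49\right)} = \frac{1}{30 + \left(-73 + 4900\right)} = \frac{1}{30 + 4827} = \frac{1}{4857}$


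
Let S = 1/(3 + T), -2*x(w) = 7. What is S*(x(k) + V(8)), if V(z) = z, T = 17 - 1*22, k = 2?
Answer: -9/4 ≈ -2.2500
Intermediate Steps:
T = -5 (T = 17 - 22 = -5)
x(w) = -7/2 (x(w) = -½*7 = -7/2)
S = -½ (S = 1/(3 - 5) = 1/(-2) = -½ ≈ -0.50000)
S*(x(k) + V(8)) = -(-7/2 + 8)/2 = -½*9/2 = -9/4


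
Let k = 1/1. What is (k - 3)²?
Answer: 4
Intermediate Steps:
k = 1
(k - 3)² = (1 - 3)² = (-2)² = 4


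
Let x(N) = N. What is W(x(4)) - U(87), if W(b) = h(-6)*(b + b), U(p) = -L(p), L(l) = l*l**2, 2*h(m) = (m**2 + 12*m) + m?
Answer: 658335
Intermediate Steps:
h(m) = m**2/2 + 13*m/2 (h(m) = ((m**2 + 12*m) + m)/2 = (m**2 + 13*m)/2 = m**2/2 + 13*m/2)
L(l) = l**3
U(p) = -p**3
W(b) = -42*b (W(b) = ((1/2)*(-6)*(13 - 6))*(b + b) = ((1/2)*(-6)*7)*(2*b) = -42*b)
W(x(4)) - U(87) = -42*4 - (-1)*87**3 = -168 - (-1)*658503 = -168 - 1*(-658503) = -168 + 658503 = 658335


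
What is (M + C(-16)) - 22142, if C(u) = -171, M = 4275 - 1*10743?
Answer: -28781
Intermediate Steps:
M = -6468 (M = 4275 - 10743 = -6468)
(M + C(-16)) - 22142 = (-6468 - 171) - 22142 = -6639 - 22142 = -28781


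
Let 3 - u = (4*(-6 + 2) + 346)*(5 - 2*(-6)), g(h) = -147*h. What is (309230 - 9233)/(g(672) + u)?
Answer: -33333/11599 ≈ -2.8738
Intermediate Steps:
u = -5607 (u = 3 - (4*(-6 + 2) + 346)*(5 - 2*(-6)) = 3 - (4*(-4) + 346)*(5 + 12) = 3 - (-16 + 346)*17 = 3 - 330*17 = 3 - 1*5610 = 3 - 5610 = -5607)
(309230 - 9233)/(g(672) + u) = (309230 - 9233)/(-147*672 - 5607) = 299997/(-98784 - 5607) = 299997/(-104391) = 299997*(-1/104391) = -33333/11599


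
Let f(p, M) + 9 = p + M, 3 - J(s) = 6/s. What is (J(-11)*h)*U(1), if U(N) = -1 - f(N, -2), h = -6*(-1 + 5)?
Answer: -8424/11 ≈ -765.82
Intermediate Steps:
J(s) = 3 - 6/s
f(p, M) = -9 + M + p (f(p, M) = -9 + (p + M) = -9 + (M + p) = -9 + M + p)
h = -24 (h = -6*4 = -24)
U(N) = 10 - N (U(N) = -1 - (-9 - 2 + N) = -1 - (-11 + N) = -1 + (11 - N) = 10 - N)
(J(-11)*h)*U(1) = ((3 - 6/(-11))*(-24))*(10 - 1*1) = ((3 - 6*(-1/11))*(-24))*(10 - 1) = ((3 + 6/11)*(-24))*9 = ((39/11)*(-24))*9 = -936/11*9 = -8424/11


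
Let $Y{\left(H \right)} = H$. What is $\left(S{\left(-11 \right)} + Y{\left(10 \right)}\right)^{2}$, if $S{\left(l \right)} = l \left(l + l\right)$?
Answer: $63504$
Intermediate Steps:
$S{\left(l \right)} = 2 l^{2}$ ($S{\left(l \right)} = l 2 l = 2 l^{2}$)
$\left(S{\left(-11 \right)} + Y{\left(10 \right)}\right)^{2} = \left(2 \left(-11\right)^{2} + 10\right)^{2} = \left(2 \cdot 121 + 10\right)^{2} = \left(242 + 10\right)^{2} = 252^{2} = 63504$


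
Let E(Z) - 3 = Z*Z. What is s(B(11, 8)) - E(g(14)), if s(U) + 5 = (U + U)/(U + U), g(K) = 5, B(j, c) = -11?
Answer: -32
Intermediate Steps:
E(Z) = 3 + Z² (E(Z) = 3 + Z*Z = 3 + Z²)
s(U) = -4 (s(U) = -5 + (U + U)/(U + U) = -5 + (2*U)/((2*U)) = -5 + (2*U)*(1/(2*U)) = -5 + 1 = -4)
s(B(11, 8)) - E(g(14)) = -4 - (3 + 5²) = -4 - (3 + 25) = -4 - 1*28 = -4 - 28 = -32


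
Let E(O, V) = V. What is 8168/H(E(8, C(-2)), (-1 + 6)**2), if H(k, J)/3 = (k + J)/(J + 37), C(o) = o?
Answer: 506416/69 ≈ 7339.4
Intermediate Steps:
H(k, J) = 3*(J + k)/(37 + J) (H(k, J) = 3*((k + J)/(J + 37)) = 3*((J + k)/(37 + J)) = 3*(J + k)/(37 + J))
8168/H(E(8, C(-2)), (-1 + 6)**2) = 8168/((3*((-1 + 6)**2 - 2)/(37 + (-1 + 6)**2))) = 8168/((3*(5**2 - 2)/(37 + 5**2))) = 8168/((3*(25 - 2)/(37 + 25))) = 8168/((3*23/62)) = 8168/((3*(1/62)*23)) = 8168/(69/62) = 8168*(62/69) = 506416/69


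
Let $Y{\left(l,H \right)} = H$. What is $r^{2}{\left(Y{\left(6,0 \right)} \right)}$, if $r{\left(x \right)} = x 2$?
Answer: $0$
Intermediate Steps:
$r{\left(x \right)} = 2 x$
$r^{2}{\left(Y{\left(6,0 \right)} \right)} = \left(2 \cdot 0\right)^{2} = 0^{2} = 0$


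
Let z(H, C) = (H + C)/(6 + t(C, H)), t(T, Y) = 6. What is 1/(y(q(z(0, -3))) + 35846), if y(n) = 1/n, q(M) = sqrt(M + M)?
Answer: 17923/642467859 + I*sqrt(2)/1284935718 ≈ 2.7897e-5 + 1.1006e-9*I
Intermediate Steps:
z(H, C) = C/12 + H/12 (z(H, C) = (H + C)/(6 + 6) = (C + H)/12 = (C + H)*(1/12) = C/12 + H/12)
q(M) = sqrt(2)*sqrt(M) (q(M) = sqrt(2*M) = sqrt(2)*sqrt(M))
1/(y(q(z(0, -3))) + 35846) = 1/(1/(sqrt(2)*sqrt((1/12)*(-3) + (1/12)*0)) + 35846) = 1/(1/(sqrt(2)*sqrt(-1/4 + 0)) + 35846) = 1/(1/(sqrt(2)*sqrt(-1/4)) + 35846) = 1/(1/(sqrt(2)*(I/2)) + 35846) = 1/(1/(I*sqrt(2)/2) + 35846) = 1/(-I*sqrt(2) + 35846) = 1/(35846 - I*sqrt(2))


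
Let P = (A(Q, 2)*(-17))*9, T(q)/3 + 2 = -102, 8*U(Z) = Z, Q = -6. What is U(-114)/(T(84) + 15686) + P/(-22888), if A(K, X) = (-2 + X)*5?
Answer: -57/61496 ≈ -0.00092689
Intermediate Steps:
U(Z) = Z/8
A(K, X) = -10 + 5*X
T(q) = -312 (T(q) = -6 + 3*(-102) = -6 - 306 = -312)
P = 0 (P = ((-10 + 5*2)*(-17))*9 = ((-10 + 10)*(-17))*9 = (0*(-17))*9 = 0*9 = 0)
U(-114)/(T(84) + 15686) + P/(-22888) = ((1/8)*(-114))/(-312 + 15686) + 0/(-22888) = -57/4/15374 + 0*(-1/22888) = -57/4*1/15374 + 0 = -57/61496 + 0 = -57/61496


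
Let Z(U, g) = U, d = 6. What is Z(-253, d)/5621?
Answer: -23/511 ≈ -0.045010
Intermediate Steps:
Z(-253, d)/5621 = -253/5621 = -253*1/5621 = -23/511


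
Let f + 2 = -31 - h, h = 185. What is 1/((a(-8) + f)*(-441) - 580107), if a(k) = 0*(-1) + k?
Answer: -1/480441 ≈ -2.0814e-6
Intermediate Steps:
a(k) = k (a(k) = 0 + k = k)
f = -218 (f = -2 + (-31 - 1*185) = -2 + (-31 - 185) = -2 - 216 = -218)
1/((a(-8) + f)*(-441) - 580107) = 1/((-8 - 218)*(-441) - 580107) = 1/(-226*(-441) - 580107) = 1/(99666 - 580107) = 1/(-480441) = -1/480441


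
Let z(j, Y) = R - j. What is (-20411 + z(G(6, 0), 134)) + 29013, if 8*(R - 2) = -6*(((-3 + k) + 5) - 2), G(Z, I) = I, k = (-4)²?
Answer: 8592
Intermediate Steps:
k = 16
R = -10 (R = 2 + (-6*(((-3 + 16) + 5) - 2))/8 = 2 + (-6*((13 + 5) - 2))/8 = 2 + (-6*(18 - 2))/8 = 2 + (-6*16)/8 = 2 + (⅛)*(-96) = 2 - 12 = -10)
z(j, Y) = -10 - j
(-20411 + z(G(6, 0), 134)) + 29013 = (-20411 + (-10 - 1*0)) + 29013 = (-20411 + (-10 + 0)) + 29013 = (-20411 - 10) + 29013 = -20421 + 29013 = 8592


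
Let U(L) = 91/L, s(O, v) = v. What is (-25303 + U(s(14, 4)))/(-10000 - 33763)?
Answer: 101121/175052 ≈ 0.57766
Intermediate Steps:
(-25303 + U(s(14, 4)))/(-10000 - 33763) = (-25303 + 91/4)/(-10000 - 33763) = (-25303 + 91*(¼))/(-43763) = (-25303 + 91/4)*(-1/43763) = -101121/4*(-1/43763) = 101121/175052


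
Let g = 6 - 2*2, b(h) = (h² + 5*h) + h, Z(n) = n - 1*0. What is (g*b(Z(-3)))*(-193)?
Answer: 3474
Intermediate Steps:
Z(n) = n (Z(n) = n + 0 = n)
b(h) = h² + 6*h
g = 2 (g = 6 - 4 = 2)
(g*b(Z(-3)))*(-193) = (2*(-3*(6 - 3)))*(-193) = (2*(-3*3))*(-193) = (2*(-9))*(-193) = -18*(-193) = 3474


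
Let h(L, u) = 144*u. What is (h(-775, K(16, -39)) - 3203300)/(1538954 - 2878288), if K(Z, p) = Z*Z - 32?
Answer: 1585522/669667 ≈ 2.3676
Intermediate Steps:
K(Z, p) = -32 + Z² (K(Z, p) = Z² - 32 = -32 + Z²)
(h(-775, K(16, -39)) - 3203300)/(1538954 - 2878288) = (144*(-32 + 16²) - 3203300)/(1538954 - 2878288) = (144*(-32 + 256) - 3203300)/(-1339334) = (144*224 - 3203300)*(-1/1339334) = (32256 - 3203300)*(-1/1339334) = -3171044*(-1/1339334) = 1585522/669667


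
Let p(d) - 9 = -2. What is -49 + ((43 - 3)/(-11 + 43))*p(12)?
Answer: -161/4 ≈ -40.250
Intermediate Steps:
p(d) = 7 (p(d) = 9 - 2 = 7)
-49 + ((43 - 3)/(-11 + 43))*p(12) = -49 + ((43 - 3)/(-11 + 43))*7 = -49 + (40/32)*7 = -49 + (40*(1/32))*7 = -49 + (5/4)*7 = -49 + 35/4 = -161/4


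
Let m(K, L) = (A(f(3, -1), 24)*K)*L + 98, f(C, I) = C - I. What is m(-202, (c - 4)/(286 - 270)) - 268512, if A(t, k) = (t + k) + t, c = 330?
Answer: -400118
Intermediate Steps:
A(t, k) = k + 2*t (A(t, k) = (k + t) + t = k + 2*t)
m(K, L) = 98 + 32*K*L (m(K, L) = ((24 + 2*(3 - 1*(-1)))*K)*L + 98 = ((24 + 2*(3 + 1))*K)*L + 98 = ((24 + 2*4)*K)*L + 98 = ((24 + 8)*K)*L + 98 = (32*K)*L + 98 = 32*K*L + 98 = 98 + 32*K*L)
m(-202, (c - 4)/(286 - 270)) - 268512 = (98 + 32*(-202)*((330 - 4)/(286 - 270))) - 268512 = (98 + 32*(-202)*(326/16)) - 268512 = (98 + 32*(-202)*(326*(1/16))) - 268512 = (98 + 32*(-202)*(163/8)) - 268512 = (98 - 131704) - 268512 = -131606 - 268512 = -400118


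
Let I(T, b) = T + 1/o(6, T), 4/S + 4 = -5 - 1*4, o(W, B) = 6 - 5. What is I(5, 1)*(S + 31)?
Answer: 2394/13 ≈ 184.15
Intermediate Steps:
o(W, B) = 1
S = -4/13 (S = 4/(-4 + (-5 - 1*4)) = 4/(-4 + (-5 - 4)) = 4/(-4 - 9) = 4/(-13) = 4*(-1/13) = -4/13 ≈ -0.30769)
I(T, b) = 1 + T (I(T, b) = T + 1/1 = T + 1 = 1 + T)
I(5, 1)*(S + 31) = (1 + 5)*(-4/13 + 31) = 6*(399/13) = 2394/13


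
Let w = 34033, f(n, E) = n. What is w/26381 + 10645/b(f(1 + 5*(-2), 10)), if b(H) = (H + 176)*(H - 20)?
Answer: -116003926/127763183 ≈ -0.90796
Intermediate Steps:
b(H) = (-20 + H)*(176 + H) (b(H) = (176 + H)*(-20 + H) = (-20 + H)*(176 + H))
w/26381 + 10645/b(f(1 + 5*(-2), 10)) = 34033/26381 + 10645/(-3520 + (1 + 5*(-2))**2 + 156*(1 + 5*(-2))) = 34033*(1/26381) + 10645/(-3520 + (1 - 10)**2 + 156*(1 - 10)) = 34033/26381 + 10645/(-3520 + (-9)**2 + 156*(-9)) = 34033/26381 + 10645/(-3520 + 81 - 1404) = 34033/26381 + 10645/(-4843) = 34033/26381 + 10645*(-1/4843) = 34033/26381 - 10645/4843 = -116003926/127763183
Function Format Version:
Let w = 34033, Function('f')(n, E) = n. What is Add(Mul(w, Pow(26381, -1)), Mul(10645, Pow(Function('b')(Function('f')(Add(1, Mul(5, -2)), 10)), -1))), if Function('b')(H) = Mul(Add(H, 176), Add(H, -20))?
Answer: Rational(-116003926, 127763183) ≈ -0.90796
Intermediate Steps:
Function('b')(H) = Mul(Add(-20, H), Add(176, H)) (Function('b')(H) = Mul(Add(176, H), Add(-20, H)) = Mul(Add(-20, H), Add(176, H)))
Add(Mul(w, Pow(26381, -1)), Mul(10645, Pow(Function('b')(Function('f')(Add(1, Mul(5, -2)), 10)), -1))) = Add(Mul(34033, Pow(26381, -1)), Mul(10645, Pow(Add(-3520, Pow(Add(1, Mul(5, -2)), 2), Mul(156, Add(1, Mul(5, -2)))), -1))) = Add(Mul(34033, Rational(1, 26381)), Mul(10645, Pow(Add(-3520, Pow(Add(1, -10), 2), Mul(156, Add(1, -10))), -1))) = Add(Rational(34033, 26381), Mul(10645, Pow(Add(-3520, Pow(-9, 2), Mul(156, -9)), -1))) = Add(Rational(34033, 26381), Mul(10645, Pow(Add(-3520, 81, -1404), -1))) = Add(Rational(34033, 26381), Mul(10645, Pow(-4843, -1))) = Add(Rational(34033, 26381), Mul(10645, Rational(-1, 4843))) = Add(Rational(34033, 26381), Rational(-10645, 4843)) = Rational(-116003926, 127763183)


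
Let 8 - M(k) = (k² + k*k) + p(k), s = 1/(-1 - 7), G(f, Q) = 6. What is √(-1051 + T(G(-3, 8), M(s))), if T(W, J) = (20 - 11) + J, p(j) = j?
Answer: I*√66170/8 ≈ 32.154*I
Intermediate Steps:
s = -⅛ (s = 1/(-8) = -⅛ ≈ -0.12500)
M(k) = 8 - k - 2*k² (M(k) = 8 - ((k² + k*k) + k) = 8 - ((k² + k²) + k) = 8 - (2*k² + k) = 8 - (k + 2*k²) = 8 + (-k - 2*k²) = 8 - k - 2*k²)
T(W, J) = 9 + J
√(-1051 + T(G(-3, 8), M(s))) = √(-1051 + (9 + (8 - 1*(-⅛) - 2*(-⅛)²))) = √(-1051 + (9 + (8 + ⅛ - 2*1/64))) = √(-1051 + (9 + (8 + ⅛ - 1/32))) = √(-1051 + (9 + 259/32)) = √(-1051 + 547/32) = √(-33085/32) = I*√66170/8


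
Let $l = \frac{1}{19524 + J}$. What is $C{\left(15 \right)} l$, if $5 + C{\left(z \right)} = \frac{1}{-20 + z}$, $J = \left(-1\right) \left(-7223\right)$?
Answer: $- \frac{26}{133735} \approx -0.00019441$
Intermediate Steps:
$J = 7223$
$C{\left(z \right)} = -5 + \frac{1}{-20 + z}$
$l = \frac{1}{26747}$ ($l = \frac{1}{19524 + 7223} = \frac{1}{26747} \approx 3.7387 \cdot 10^{-5}$)
$C{\left(15 \right)} l = \frac{101 - 75}{-20 + 15} \cdot \frac{1}{26747} = \frac{101 - 75}{-5} \cdot \frac{1}{26747} = \left(- \frac{1}{5}\right) 26 \cdot \frac{1}{26747} = \left(- \frac{26}{5}\right) \frac{1}{26747} = - \frac{26}{133735}$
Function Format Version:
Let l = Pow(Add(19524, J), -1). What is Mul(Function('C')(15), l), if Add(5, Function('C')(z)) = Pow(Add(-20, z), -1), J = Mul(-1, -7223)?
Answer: Rational(-26, 133735) ≈ -0.00019441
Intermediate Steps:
J = 7223
Function('C')(z) = Add(-5, Pow(Add(-20, z), -1))
l = Rational(1, 26747) (l = Pow(Add(19524, 7223), -1) = Pow(26747, -1) = Rational(1, 26747) ≈ 3.7387e-5)
Mul(Function('C')(15), l) = Mul(Mul(Pow(Add(-20, 15), -1), Add(101, Mul(-5, 15))), Rational(1, 26747)) = Mul(Mul(Pow(-5, -1), Add(101, -75)), Rational(1, 26747)) = Mul(Mul(Rational(-1, 5), 26), Rational(1, 26747)) = Mul(Rational(-26, 5), Rational(1, 26747)) = Rational(-26, 133735)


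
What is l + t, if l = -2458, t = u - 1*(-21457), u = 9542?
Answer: 28541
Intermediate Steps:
t = 30999 (t = 9542 - 1*(-21457) = 9542 + 21457 = 30999)
l + t = -2458 + 30999 = 28541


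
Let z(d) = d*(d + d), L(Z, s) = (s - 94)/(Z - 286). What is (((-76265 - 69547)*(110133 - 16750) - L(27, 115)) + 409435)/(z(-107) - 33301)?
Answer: 503790244754/384911 ≈ 1.3088e+6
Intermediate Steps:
L(Z, s) = (-94 + s)/(-286 + Z)
z(d) = 2*d**2 (z(d) = d*(2*d) = 2*d**2)
(((-76265 - 69547)*(110133 - 16750) - L(27, 115)) + 409435)/(z(-107) - 33301) = (((-76265 - 69547)*(110133 - 16750) - (-94 + 115)/(-286 + 27)) + 409435)/(2*(-107)**2 - 33301) = ((-145812*93383 - 21/(-259)) + 409435)/(2*11449 - 33301) = ((-13616361996 - (-1)*21/259) + 409435)/(22898 - 33301) = ((-13616361996 - 1*(-3/37)) + 409435)/(-10403) = ((-13616361996 + 3/37) + 409435)*(-1/10403) = (-503805393849/37 + 409435)*(-1/10403) = -503790244754/37*(-1/10403) = 503790244754/384911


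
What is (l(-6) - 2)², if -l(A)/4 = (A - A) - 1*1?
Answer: 4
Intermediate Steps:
l(A) = 4 (l(A) = -4*((A - A) - 1*1) = -4*(0 - 1) = -4*(-1) = 4)
(l(-6) - 2)² = (4 - 2)² = 2² = 4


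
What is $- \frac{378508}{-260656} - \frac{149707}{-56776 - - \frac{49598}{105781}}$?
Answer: $\frac{800127755424777}{195680078226556} \approx 4.089$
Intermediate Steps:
$- \frac{378508}{-260656} - \frac{149707}{-56776 - - \frac{49598}{105781}} = \left(-378508\right) \left(- \frac{1}{260656}\right) - \frac{149707}{-56776 - \left(-49598\right) \frac{1}{105781}} = \frac{94627}{65164} - \frac{149707}{-56776 - - \frac{49598}{105781}} = \frac{94627}{65164} - \frac{149707}{-56776 + \frac{49598}{105781}} = \frac{94627}{65164} - \frac{149707}{- \frac{6005772458}{105781}} = \frac{94627}{65164} - - \frac{15836156167}{6005772458} = \frac{94627}{65164} + \frac{15836156167}{6005772458} = \frac{800127755424777}{195680078226556}$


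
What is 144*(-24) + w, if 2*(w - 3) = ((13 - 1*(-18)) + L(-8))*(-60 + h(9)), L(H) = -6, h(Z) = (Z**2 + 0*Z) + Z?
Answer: -3078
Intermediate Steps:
h(Z) = Z + Z**2 (h(Z) = (Z**2 + 0) + Z = Z**2 + Z = Z + Z**2)
w = 378 (w = 3 + (((13 - 1*(-18)) - 6)*(-60 + 9*(1 + 9)))/2 = 3 + (((13 + 18) - 6)*(-60 + 9*10))/2 = 3 + ((31 - 6)*(-60 + 90))/2 = 3 + (25*30)/2 = 3 + (1/2)*750 = 3 + 375 = 378)
144*(-24) + w = 144*(-24) + 378 = -3456 + 378 = -3078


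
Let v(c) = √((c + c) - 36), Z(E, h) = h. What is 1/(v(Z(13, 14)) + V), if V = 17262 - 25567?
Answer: -8305/68973033 - 2*I*√2/68973033 ≈ -0.00012041 - 4.1008e-8*I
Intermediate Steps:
V = -8305
v(c) = √(-36 + 2*c) (v(c) = √(2*c - 36) = √(-36 + 2*c))
1/(v(Z(13, 14)) + V) = 1/(√(-36 + 2*14) - 8305) = 1/(√(-36 + 28) - 8305) = 1/(√(-8) - 8305) = 1/(2*I*√2 - 8305) = 1/(-8305 + 2*I*√2)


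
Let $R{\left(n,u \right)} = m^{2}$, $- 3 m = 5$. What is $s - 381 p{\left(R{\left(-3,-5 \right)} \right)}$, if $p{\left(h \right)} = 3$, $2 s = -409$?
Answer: $- \frac{2695}{2} \approx -1347.5$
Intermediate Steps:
$s = - \frac{409}{2}$ ($s = \frac{1}{2} \left(-409\right) = - \frac{409}{2} \approx -204.5$)
$m = - \frac{5}{3}$ ($m = \left(- \frac{1}{3}\right) 5 = - \frac{5}{3} \approx -1.6667$)
$R{\left(n,u \right)} = \frac{25}{9}$ ($R{\left(n,u \right)} = \left(- \frac{5}{3}\right)^{2} = \frac{25}{9}$)
$s - 381 p{\left(R{\left(-3,-5 \right)} \right)} = - \frac{409}{2} - 1143 = - \frac{2695}{2}$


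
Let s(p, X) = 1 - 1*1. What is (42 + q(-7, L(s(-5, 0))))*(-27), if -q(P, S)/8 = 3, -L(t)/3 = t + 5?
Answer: -486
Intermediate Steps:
s(p, X) = 0 (s(p, X) = 1 - 1 = 0)
L(t) = -15 - 3*t (L(t) = -3*(t + 5) = -3*(5 + t) = -15 - 3*t)
q(P, S) = -24 (q(P, S) = -8*3 = -24)
(42 + q(-7, L(s(-5, 0))))*(-27) = (42 - 24)*(-27) = 18*(-27) = -486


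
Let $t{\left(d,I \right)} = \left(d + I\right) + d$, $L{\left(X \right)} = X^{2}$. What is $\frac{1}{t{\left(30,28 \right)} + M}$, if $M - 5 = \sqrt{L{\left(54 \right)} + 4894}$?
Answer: $\frac{93}{839} - \frac{\sqrt{7810}}{839} \approx 0.0055135$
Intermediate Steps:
$t{\left(d,I \right)} = I + 2 d$ ($t{\left(d,I \right)} = \left(I + d\right) + d = I + 2 d$)
$M = 5 + \sqrt{7810}$ ($M = 5 + \sqrt{54^{2} + 4894} = 5 + \sqrt{2916 + 4894} = 5 + \sqrt{7810} \approx 93.374$)
$\frac{1}{t{\left(30,28 \right)} + M} = \frac{1}{\left(28 + 2 \cdot 30\right) + \left(5 + \sqrt{7810}\right)} = \frac{1}{\left(28 + 60\right) + \left(5 + \sqrt{7810}\right)} = \frac{1}{88 + \left(5 + \sqrt{7810}\right)} = \frac{1}{93 + \sqrt{7810}}$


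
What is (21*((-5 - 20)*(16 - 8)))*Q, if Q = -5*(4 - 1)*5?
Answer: 315000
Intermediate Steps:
Q = -75 (Q = -5*3*5 = -15*5 = -75)
(21*((-5 - 20)*(16 - 8)))*Q = (21*((-5 - 20)*(16 - 8)))*(-75) = (21*(-25*8))*(-75) = (21*(-200))*(-75) = -4200*(-75) = 315000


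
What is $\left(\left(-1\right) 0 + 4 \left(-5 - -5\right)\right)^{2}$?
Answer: $0$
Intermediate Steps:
$\left(\left(-1\right) 0 + 4 \left(-5 - -5\right)\right)^{2} = \left(0 + 4 \left(-5 + 5\right)\right)^{2} = \left(0 + 4 \cdot 0\right)^{2} = \left(0 + 0\right)^{2} = 0^{2} = 0$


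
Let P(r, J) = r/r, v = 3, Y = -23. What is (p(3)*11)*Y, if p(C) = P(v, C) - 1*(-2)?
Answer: -759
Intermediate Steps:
P(r, J) = 1
p(C) = 3 (p(C) = 1 - 1*(-2) = 1 + 2 = 3)
(p(3)*11)*Y = (3*11)*(-23) = 33*(-23) = -759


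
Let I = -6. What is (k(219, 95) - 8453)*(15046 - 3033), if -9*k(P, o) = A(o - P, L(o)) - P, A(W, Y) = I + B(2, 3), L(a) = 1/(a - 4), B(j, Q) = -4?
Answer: -911162024/9 ≈ -1.0124e+8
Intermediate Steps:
L(a) = 1/(-4 + a)
A(W, Y) = -10 (A(W, Y) = -6 - 4 = -10)
k(P, o) = 10/9 + P/9 (k(P, o) = -(-10 - P)/9 = 10/9 + P/9)
(k(219, 95) - 8453)*(15046 - 3033) = ((10/9 + (⅑)*219) - 8453)*(15046 - 3033) = ((10/9 + 73/3) - 8453)*12013 = (229/9 - 8453)*12013 = -75848/9*12013 = -911162024/9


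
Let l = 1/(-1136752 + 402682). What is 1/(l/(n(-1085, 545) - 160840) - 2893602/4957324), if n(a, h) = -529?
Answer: -73403184355157865/42845616113326792 ≈ -1.7132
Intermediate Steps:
l = -1/734070 (l = 1/(-734070) = -1/734070 ≈ -1.3623e-6)
1/(l/(n(-1085, 545) - 160840) - 2893602/4957324) = 1/(-1/(734070*(-529 - 160840)) - 2893602/4957324) = 1/(-1/734070/(-161369) - 2893602*1/4957324) = 1/(-1/734070*(-1/161369) - 1446801/2478662) = 1/(1/118456141830 - 1446801/2478662) = 1/(-42845616113326792/73403184355157865) = -73403184355157865/42845616113326792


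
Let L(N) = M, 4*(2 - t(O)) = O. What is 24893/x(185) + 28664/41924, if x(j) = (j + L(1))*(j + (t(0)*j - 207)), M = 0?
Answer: 722250613/674766780 ≈ 1.0704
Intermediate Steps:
t(O) = 2 - O/4
L(N) = 0
x(j) = j*(-207 + 3*j) (x(j) = (j + 0)*(j + ((2 - ¼*0)*j - 207)) = j*(j + ((2 + 0)*j - 207)) = j*(j + (2*j - 207)) = j*(j + (-207 + 2*j)) = j*(-207 + 3*j))
24893/x(185) + 28664/41924 = 24893/((3*185*(-69 + 185))) + 28664/41924 = 24893/((3*185*116)) + 28664*(1/41924) = 24893/64380 + 7166/10481 = 722250613/674766780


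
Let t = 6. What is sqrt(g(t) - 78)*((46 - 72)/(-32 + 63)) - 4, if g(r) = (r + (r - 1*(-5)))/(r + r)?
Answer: -4 - 13*I*sqrt(2757)/93 ≈ -4.0 - 7.3397*I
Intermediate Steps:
g(r) = (5 + 2*r)/(2*r) (g(r) = (r + (r + 5))/((2*r)) = (r + (5 + r))*(1/(2*r)) = (5 + 2*r)*(1/(2*r)) = (5 + 2*r)/(2*r))
sqrt(g(t) - 78)*((46 - 72)/(-32 + 63)) - 4 = sqrt((5/2 + 6)/6 - 78)*((46 - 72)/(-32 + 63)) - 4 = sqrt((1/6)*(17/2) - 78)*(-26/31) - 4 = sqrt(17/12 - 78)*(-26*1/31) - 4 = sqrt(-919/12)*(-26/31) - 4 = (I*sqrt(2757)/6)*(-26/31) - 4 = -13*I*sqrt(2757)/93 - 4 = -4 - 13*I*sqrt(2757)/93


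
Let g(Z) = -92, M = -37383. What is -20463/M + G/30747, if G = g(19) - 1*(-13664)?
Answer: 126281993/127712789 ≈ 0.98880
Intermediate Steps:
G = 13572 (G = -92 - 1*(-13664) = -92 + 13664 = 13572)
-20463/M + G/30747 = -20463/(-37383) + 13572/30747 = -20463*(-1/37383) + 13572*(1/30747) = 6821/12461 + 4524/10249 = 126281993/127712789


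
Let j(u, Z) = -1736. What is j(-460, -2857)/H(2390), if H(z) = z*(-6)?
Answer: 434/3585 ≈ 0.12106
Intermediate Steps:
H(z) = -6*z
j(-460, -2857)/H(2390) = -1736/((-6*2390)) = -1736/(-14340) = -1736*(-1/14340) = 434/3585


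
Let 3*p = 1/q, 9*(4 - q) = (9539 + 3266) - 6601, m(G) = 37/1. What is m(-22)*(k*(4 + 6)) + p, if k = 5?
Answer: 3803599/2056 ≈ 1850.0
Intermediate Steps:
m(G) = 37 (m(G) = 37*1 = 37)
q = -2056/3 (q = 4 - ((9539 + 3266) - 6601)/9 = 4 - (12805 - 6601)/9 = 4 - ⅑*6204 = 4 - 2068/3 = -2056/3 ≈ -685.33)
p = -1/2056 (p = 1/(3*(-2056/3)) = (⅓)*(-3/2056) = -1/2056 ≈ -0.00048638)
m(-22)*(k*(4 + 6)) + p = 37*(5*(4 + 6)) - 1/2056 = 37*(5*10) - 1/2056 = 37*50 - 1/2056 = 1850 - 1/2056 = 3803599/2056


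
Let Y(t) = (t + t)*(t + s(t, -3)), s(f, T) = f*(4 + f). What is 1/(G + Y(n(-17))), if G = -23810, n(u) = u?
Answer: -1/30746 ≈ -3.2525e-5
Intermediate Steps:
Y(t) = 2*t*(t + t*(4 + t)) (Y(t) = (t + t)*(t + t*(4 + t)) = (2*t)*(t + t*(4 + t)) = 2*t*(t + t*(4 + t)))
1/(G + Y(n(-17))) = 1/(-23810 + 2*(-17)²*(5 - 17)) = 1/(-23810 + 2*289*(-12)) = 1/(-23810 - 6936) = 1/(-30746) = -1/30746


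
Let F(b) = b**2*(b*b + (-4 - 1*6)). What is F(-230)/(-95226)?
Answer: -466313500/15871 ≈ -29381.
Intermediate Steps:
F(b) = b**2*(-10 + b**2) (F(b) = b**2*(b**2 + (-4 - 6)) = b**2*(b**2 - 10) = b**2*(-10 + b**2))
F(-230)/(-95226) = ((-230)**2*(-10 + (-230)**2))/(-95226) = (52900*(-10 + 52900))*(-1/95226) = (52900*52890)*(-1/95226) = 2797881000*(-1/95226) = -466313500/15871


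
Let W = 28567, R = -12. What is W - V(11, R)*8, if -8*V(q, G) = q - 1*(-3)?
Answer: 28581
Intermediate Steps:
V(q, G) = -3/8 - q/8 (V(q, G) = -(q - 1*(-3))/8 = -(q + 3)/8 = -(3 + q)/8 = -3/8 - q/8)
W - V(11, R)*8 = 28567 - (-3/8 - ⅛*11)*8 = 28567 - (-3/8 - 11/8)*8 = 28567 - (-7)*8/4 = 28567 - 1*(-14) = 28567 + 14 = 28581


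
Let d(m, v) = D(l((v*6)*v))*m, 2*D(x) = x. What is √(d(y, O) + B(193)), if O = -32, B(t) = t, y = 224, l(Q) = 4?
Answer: √641 ≈ 25.318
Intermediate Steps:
D(x) = x/2
d(m, v) = 2*m (d(m, v) = ((½)*4)*m = 2*m)
√(d(y, O) + B(193)) = √(2*224 + 193) = √(448 + 193) = √641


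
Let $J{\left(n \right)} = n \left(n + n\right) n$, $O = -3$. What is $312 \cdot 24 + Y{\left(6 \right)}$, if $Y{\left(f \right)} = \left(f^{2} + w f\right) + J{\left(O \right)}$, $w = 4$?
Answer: $7494$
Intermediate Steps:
$J{\left(n \right)} = 2 n^{3}$ ($J{\left(n \right)} = n 2 n n = 2 n^{2} n = 2 n^{3}$)
$Y{\left(f \right)} = -54 + f^{2} + 4 f$ ($Y{\left(f \right)} = \left(f^{2} + 4 f\right) + 2 \left(-3\right)^{3} = \left(f^{2} + 4 f\right) + 2 \left(-27\right) = \left(f^{2} + 4 f\right) - 54 = -54 + f^{2} + 4 f$)
$312 \cdot 24 + Y{\left(6 \right)} = 312 \cdot 24 + \left(-54 + 6^{2} + 4 \cdot 6\right) = 7488 + \left(-54 + 36 + 24\right) = 7488 + 6 = 7494$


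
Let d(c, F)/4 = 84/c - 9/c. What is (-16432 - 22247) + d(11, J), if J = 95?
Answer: -425169/11 ≈ -38652.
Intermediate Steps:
d(c, F) = 300/c (d(c, F) = 4*(84/c - 9/c) = 4*(75/c) = 300/c)
(-16432 - 22247) + d(11, J) = (-16432 - 22247) + 300/11 = -38679 + 300*(1/11) = -38679 + 300/11 = -425169/11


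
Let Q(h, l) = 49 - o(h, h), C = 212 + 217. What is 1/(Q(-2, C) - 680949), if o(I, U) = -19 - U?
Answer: -1/680883 ≈ -1.4687e-6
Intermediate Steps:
C = 429
Q(h, l) = 68 + h (Q(h, l) = 49 - (-19 - h) = 49 + (19 + h) = 68 + h)
1/(Q(-2, C) - 680949) = 1/((68 - 2) - 680949) = 1/(66 - 680949) = 1/(-680883) = -1/680883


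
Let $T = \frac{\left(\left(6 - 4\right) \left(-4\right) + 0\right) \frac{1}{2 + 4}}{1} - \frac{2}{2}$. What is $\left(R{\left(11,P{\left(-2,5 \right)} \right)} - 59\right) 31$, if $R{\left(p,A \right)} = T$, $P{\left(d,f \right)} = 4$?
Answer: $- \frac{5704}{3} \approx -1901.3$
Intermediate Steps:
$T = - \frac{7}{3}$ ($T = \frac{2 \left(-4\right) + 0}{6} \cdot 1 - 1 = \left(-8 + 0\right) \frac{1}{6} \cdot 1 - 1 = \left(-8\right) \frac{1}{6} \cdot 1 - 1 = \left(- \frac{4}{3}\right) 1 - 1 = - \frac{4}{3} - 1 = - \frac{7}{3} \approx -2.3333$)
$R{\left(p,A \right)} = - \frac{7}{3}$
$\left(R{\left(11,P{\left(-2,5 \right)} \right)} - 59\right) 31 = \left(- \frac{7}{3} - 59\right) 31 = \left(- \frac{184}{3}\right) 31 = - \frac{5704}{3}$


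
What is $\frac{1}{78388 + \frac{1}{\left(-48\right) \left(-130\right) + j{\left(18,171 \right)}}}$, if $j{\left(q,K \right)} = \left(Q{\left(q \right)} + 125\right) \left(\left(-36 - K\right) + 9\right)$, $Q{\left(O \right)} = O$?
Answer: $\frac{22074}{1730336711} \approx 1.2757 \cdot 10^{-5}$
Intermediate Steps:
$j{\left(q,K \right)} = \left(-27 - K\right) \left(125 + q\right)$ ($j{\left(q,K \right)} = \left(q + 125\right) \left(\left(-36 - K\right) + 9\right) = \left(125 + q\right) \left(-27 - K\right) = \left(-27 - K\right) \left(125 + q\right)$)
$\frac{1}{78388 + \frac{1}{\left(-48\right) \left(-130\right) + j{\left(18,171 \right)}}} = \frac{1}{78388 + \frac{1}{\left(-48\right) \left(-130\right) - \left(25236 + 3078\right)}} = \frac{1}{78388 + \frac{1}{6240 - 28314}} = \frac{1}{78388 + \frac{1}{-22074}} = \frac{1}{78388 - \frac{1}{22074}} = \frac{1}{\frac{1730336711}{22074}} = \frac{22074}{1730336711}$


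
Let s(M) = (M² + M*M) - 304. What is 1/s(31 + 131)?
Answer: 1/52184 ≈ 1.9163e-5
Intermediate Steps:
s(M) = -304 + 2*M² (s(M) = (M² + M²) - 304 = 2*M² - 304 = -304 + 2*M²)
1/s(31 + 131) = 1/(-304 + 2*(31 + 131)²) = 1/(-304 + 2*162²) = 1/(-304 + 2*26244) = 1/(-304 + 52488) = 1/52184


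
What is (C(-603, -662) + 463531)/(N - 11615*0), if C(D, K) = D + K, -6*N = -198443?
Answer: 396228/28349 ≈ 13.977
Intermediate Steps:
N = 198443/6 (N = -1/6*(-198443) = 198443/6 ≈ 33074.)
(C(-603, -662) + 463531)/(N - 11615*0) = ((-603 - 662) + 463531)/(198443/6 - 11615*0) = (-1265 + 463531)/(198443/6 + 0) = 462266/(198443/6) = 462266*(6/198443) = 396228/28349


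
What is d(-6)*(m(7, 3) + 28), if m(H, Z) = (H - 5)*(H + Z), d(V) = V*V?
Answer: 1728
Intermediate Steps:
d(V) = V²
m(H, Z) = (-5 + H)*(H + Z)
d(-6)*(m(7, 3) + 28) = (-6)²*((7² - 5*7 - 5*3 + 7*3) + 28) = 36*((49 - 35 - 15 + 21) + 28) = 36*(20 + 28) = 36*48 = 1728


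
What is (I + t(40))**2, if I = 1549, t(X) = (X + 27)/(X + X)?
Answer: 15372776169/6400 ≈ 2.4020e+6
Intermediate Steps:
t(X) = (27 + X)/(2*X) (t(X) = (27 + X)/((2*X)) = (27 + X)*(1/(2*X)) = (27 + X)/(2*X))
(I + t(40))**2 = (1549 + (1/2)*(27 + 40)/40)**2 = (1549 + (1/2)*(1/40)*67)**2 = (1549 + 67/80)**2 = (123987/80)**2 = 15372776169/6400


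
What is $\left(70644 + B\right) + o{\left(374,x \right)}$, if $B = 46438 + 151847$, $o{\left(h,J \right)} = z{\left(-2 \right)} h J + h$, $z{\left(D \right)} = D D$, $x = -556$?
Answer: $-562473$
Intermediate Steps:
$z{\left(D \right)} = D^{2}$
$o{\left(h,J \right)} = h + 4 J h$ ($o{\left(h,J \right)} = \left(-2\right)^{2} h J + h = 4 h J + h = 4 J h + h = h + 4 J h$)
$B = 198285$
$\left(70644 + B\right) + o{\left(374,x \right)} = \left(70644 + 198285\right) + 374 \left(1 + 4 \left(-556\right)\right) = 268929 + 374 \left(1 - 2224\right) = 268929 + 374 \left(-2223\right) = 268929 - 831402 = -562473$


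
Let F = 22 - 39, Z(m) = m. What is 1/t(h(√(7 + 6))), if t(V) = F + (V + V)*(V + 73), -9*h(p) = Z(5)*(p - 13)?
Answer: 838197/874286221 + 70830*√13/874286221 ≈ 0.0012508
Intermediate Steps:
F = -17
h(p) = 65/9 - 5*p/9 (h(p) = -5*(p - 13)/9 = -5*(-13 + p)/9 = -(-65 + 5*p)/9 = 65/9 - 5*p/9)
t(V) = -17 + 2*V*(73 + V) (t(V) = -17 + (V + V)*(V + 73) = -17 + (2*V)*(73 + V) = -17 + 2*V*(73 + V))
1/t(h(√(7 + 6))) = 1/(-17 + 2*(65/9 - 5*√(7 + 6)/9)² + 146*(65/9 - 5*√(7 + 6)/9)) = 1/(-17 + 2*(65/9 - 5*√13/9)² + 146*(65/9 - 5*√13/9)) = 1/(-17 + 2*(65/9 - 5*√13/9)² + (9490/9 - 730*√13/9)) = 1/(9337/9 + 2*(65/9 - 5*√13/9)² - 730*√13/9)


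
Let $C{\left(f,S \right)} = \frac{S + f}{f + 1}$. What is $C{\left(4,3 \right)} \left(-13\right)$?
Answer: $- \frac{91}{5} \approx -18.2$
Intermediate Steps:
$C{\left(f,S \right)} = \frac{S + f}{1 + f}$
$C{\left(4,3 \right)} \left(-13\right) = \frac{3 + 4}{1 + 4} \left(-13\right) = \frac{1}{5} \cdot 7 \left(-13\right) = \frac{7}{5} \left(-13\right) = - \frac{91}{5}$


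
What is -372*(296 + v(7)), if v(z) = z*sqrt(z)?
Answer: -110112 - 2604*sqrt(7) ≈ -1.1700e+5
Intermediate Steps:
v(z) = z**(3/2)
-372*(296 + v(7)) = -372*(296 + 7**(3/2)) = -372*(296 + 7*sqrt(7)) = -110112 - 2604*sqrt(7)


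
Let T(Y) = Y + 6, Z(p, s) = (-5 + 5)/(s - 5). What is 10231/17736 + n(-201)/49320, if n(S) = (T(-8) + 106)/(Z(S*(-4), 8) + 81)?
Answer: 1703077961/2952245880 ≈ 0.57688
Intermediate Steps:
Z(p, s) = 0 (Z(p, s) = 0/(-5 + s) = 0)
T(Y) = 6 + Y
n(S) = 104/81 (n(S) = ((6 - 8) + 106)/(0 + 81) = (-2 + 106)/81 = 104*(1/81) = 104/81)
10231/17736 + n(-201)/49320 = 10231/17736 + (104/81)/49320 = 10231*(1/17736) + (104/81)*(1/49320) = 10231/17736 + 13/499365 = 1703077961/2952245880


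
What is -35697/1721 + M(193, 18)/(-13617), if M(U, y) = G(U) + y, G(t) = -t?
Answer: -485784874/23434857 ≈ -20.729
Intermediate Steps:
M(U, y) = y - U (M(U, y) = -U + y = y - U)
-35697/1721 + M(193, 18)/(-13617) = -35697/1721 + (18 - 1*193)/(-13617) = -35697*1/1721 + (18 - 193)*(-1/13617) = -35697/1721 - 175*(-1/13617) = -35697/1721 + 175/13617 = -485784874/23434857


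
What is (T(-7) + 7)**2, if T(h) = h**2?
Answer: 3136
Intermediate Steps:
(T(-7) + 7)**2 = ((-7)**2 + 7)**2 = (49 + 7)**2 = 56**2 = 3136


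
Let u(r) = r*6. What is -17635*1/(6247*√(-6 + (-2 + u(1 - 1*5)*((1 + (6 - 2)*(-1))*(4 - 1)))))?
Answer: -17635*√13/324844 ≈ -0.19574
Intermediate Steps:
u(r) = 6*r
-17635*1/(6247*√(-6 + (-2 + u(1 - 1*5)*((1 + (6 - 2)*(-1))*(4 - 1))))) = -17635*1/(6247*√(-6 + (-2 + (6*(1 - 1*5))*((1 + (6 - 2)*(-1))*(4 - 1))))) = -17635*1/(6247*√(-6 + (-2 + (6*(1 - 5))*((1 + 4*(-1))*3)))) = -17635*1/(6247*√(-6 + (-2 + (6*(-4))*((1 - 4)*3)))) = -17635*1/(6247*√(-6 + (-2 - (-72)*3))) = -17635*1/(6247*√(-6 + (-2 - 24*(-9)))) = -17635*1/(6247*√(-6 + (-2 + 216))) = -17635*1/(6247*√(-6 + 214)) = -17635*√13/324844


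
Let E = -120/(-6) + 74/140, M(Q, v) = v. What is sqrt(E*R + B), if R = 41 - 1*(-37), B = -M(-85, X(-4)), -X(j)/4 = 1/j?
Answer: 2*sqrt(490070)/35 ≈ 40.003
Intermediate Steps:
X(j) = -4/j
E = 1437/70 (E = -120*(-1/6) + 74*(1/140) = 20 + 37/70 = 1437/70 ≈ 20.529)
B = -1 (B = -(-4)/(-4) = -(-4)*(-1)/4 = -1*1 = -1)
R = 78 (R = 41 + 37 = 78)
sqrt(E*R + B) = sqrt((1437/70)*78 - 1) = sqrt(56043/35 - 1) = sqrt(56008/35) = 2*sqrt(490070)/35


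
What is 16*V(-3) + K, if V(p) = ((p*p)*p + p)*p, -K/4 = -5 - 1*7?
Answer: 1488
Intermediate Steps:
K = 48 (K = -4*(-5 - 1*7) = -4*(-5 - 7) = -4*(-12) = 48)
V(p) = p*(p + p**3) (V(p) = (p**2*p + p)*p = (p**3 + p)*p = (p + p**3)*p = p*(p + p**3))
16*V(-3) + K = 16*((-3)**2 + (-3)**4) + 48 = 16*(9 + 81) + 48 = 16*90 + 48 = 1440 + 48 = 1488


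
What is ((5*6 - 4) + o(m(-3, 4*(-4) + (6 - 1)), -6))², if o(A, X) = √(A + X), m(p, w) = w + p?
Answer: 656 + 104*I*√5 ≈ 656.0 + 232.55*I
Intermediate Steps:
m(p, w) = p + w
((5*6 - 4) + o(m(-3, 4*(-4) + (6 - 1)), -6))² = ((5*6 - 4) + √((-3 + (4*(-4) + (6 - 1))) - 6))² = ((30 - 4) + √((-3 + (-16 + 5)) - 6))² = (26 + √((-3 - 11) - 6))² = (26 + √(-14 - 6))² = (26 + √(-20))² = (26 + 2*I*√5)²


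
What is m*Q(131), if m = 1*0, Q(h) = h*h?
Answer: 0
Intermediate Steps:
Q(h) = h²
m = 0
m*Q(131) = 0*131² = 0*17161 = 0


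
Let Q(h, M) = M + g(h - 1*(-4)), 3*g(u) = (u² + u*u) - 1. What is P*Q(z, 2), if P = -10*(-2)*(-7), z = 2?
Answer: -10780/3 ≈ -3593.3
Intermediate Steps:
g(u) = -⅓ + 2*u²/3 (g(u) = ((u² + u*u) - 1)/3 = ((u² + u²) - 1)/3 = (2*u² - 1)/3 = (-1 + 2*u²)/3 = -⅓ + 2*u²/3)
Q(h, M) = -⅓ + M + 2*(4 + h)²/3 (Q(h, M) = M + (-⅓ + 2*(h - 1*(-4))²/3) = M + (-⅓ + 2*(h + 4)²/3) = M + (-⅓ + 2*(4 + h)²/3) = -⅓ + M + 2*(4 + h)²/3)
P = -140 (P = 20*(-7) = -140)
P*Q(z, 2) = -140*(-⅓ + 2 + 2*(4 + 2)²/3) = -140*(-⅓ + 2 + (⅔)*6²) = -140*(-⅓ + 2 + (⅔)*36) = -140*(-⅓ + 2 + 24) = -140*77/3 = -10780/3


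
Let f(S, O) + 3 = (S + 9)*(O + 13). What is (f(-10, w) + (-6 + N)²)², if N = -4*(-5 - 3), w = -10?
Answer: 448900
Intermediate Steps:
f(S, O) = -3 + (9 + S)*(13 + O) (f(S, O) = -3 + (S + 9)*(O + 13) = -3 + (9 + S)*(13 + O))
N = 32 (N = -4*(-8) = 32)
(f(-10, w) + (-6 + N)²)² = ((114 + 9*(-10) + 13*(-10) - 10*(-10)) + (-6 + 32)²)² = ((114 - 90 - 130 + 100) + 26²)² = (-6 + 676)² = 670² = 448900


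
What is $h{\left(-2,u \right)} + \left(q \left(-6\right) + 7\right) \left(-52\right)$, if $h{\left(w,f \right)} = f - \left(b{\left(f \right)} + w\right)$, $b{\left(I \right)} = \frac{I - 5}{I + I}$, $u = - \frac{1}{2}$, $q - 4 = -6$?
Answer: $-992$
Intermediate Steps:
$q = -2$ ($q = 4 - 6 = -2$)
$u = - \frac{1}{2}$ ($u = \left(-1\right) \frac{1}{2} = - \frac{1}{2} \approx -0.5$)
$b{\left(I \right)} = \frac{-5 + I}{2 I}$
$h{\left(w,f \right)} = f - w - \frac{-5 + f}{2 f}$ ($h{\left(w,f \right)} = f - \left(\frac{-5 + f}{2 f} + w\right) = f - \left(w + \frac{-5 + f}{2 f}\right) = f - w - \frac{-5 + f}{2 f}$)
$h{\left(-2,u \right)} + \left(q \left(-6\right) + 7\right) \left(-52\right) = \left(- \frac{1}{2} - \frac{1}{2} - -2 + \frac{5}{2 \left(- \frac{1}{2}\right)}\right) + \left(\left(-2\right) \left(-6\right) + 7\right) \left(-52\right) = \left(- \frac{1}{2} - \frac{1}{2} + 2 + \frac{5}{2} \left(-2\right)\right) + \left(12 + 7\right) \left(-52\right) = \left(- \frac{1}{2} - \frac{1}{2} + 2 - 5\right) + 19 \left(-52\right) = -4 - 988 = -992$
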